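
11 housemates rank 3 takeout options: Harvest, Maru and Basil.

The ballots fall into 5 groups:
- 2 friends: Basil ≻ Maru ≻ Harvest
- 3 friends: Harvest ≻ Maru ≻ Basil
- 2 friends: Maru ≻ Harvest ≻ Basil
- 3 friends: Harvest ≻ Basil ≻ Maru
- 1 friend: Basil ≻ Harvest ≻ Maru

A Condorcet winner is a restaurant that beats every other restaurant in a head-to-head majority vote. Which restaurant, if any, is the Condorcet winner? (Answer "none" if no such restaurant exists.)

Pairwise majorities:
Harvest vs Maru: Harvest preferred on 3+3+1 = 7 ballots; Harvest wins 7–4.
Harvest vs Basil: Harvest wins 8–3.
Maru vs Basil: Maru is ranked higher on 3+2 = 5 ballots, Basil on 6. Basil wins 6–5.
Harvest defeats every rival head-to-head and is the Condorcet winner.

Harvest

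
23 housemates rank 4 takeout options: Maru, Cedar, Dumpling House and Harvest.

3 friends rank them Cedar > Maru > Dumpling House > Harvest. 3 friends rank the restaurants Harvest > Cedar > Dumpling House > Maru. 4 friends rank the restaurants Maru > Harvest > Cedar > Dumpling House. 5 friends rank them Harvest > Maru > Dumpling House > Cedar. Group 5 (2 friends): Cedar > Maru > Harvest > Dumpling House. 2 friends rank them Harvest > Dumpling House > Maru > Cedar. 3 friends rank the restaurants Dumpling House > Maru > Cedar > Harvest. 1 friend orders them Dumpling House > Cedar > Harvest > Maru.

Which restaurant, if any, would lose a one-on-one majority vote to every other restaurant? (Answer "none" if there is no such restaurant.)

Pairwise majorities:
Maru vs Cedar: Maru preferred on 4+5+2+3 = 14 ballots; Maru wins 14–9.
Maru vs Dumpling House: 3+4+5+2 = 14 for Maru, 9 for Dumpling House — Maru by 14–9.
Maru vs Harvest: Maru wins 12–11.
Cedar vs Dumpling House: Cedar wins 12–11.
Cedar vs Harvest: Harvest, 14–9.
Dumpling House vs Harvest: Dumpling House is ranked higher on 3+3+1 = 7 ballots, Harvest on 16. Harvest wins 16–7.
Dumpling House is beaten in every head-to-head and is the Condorcet loser.

Dumpling House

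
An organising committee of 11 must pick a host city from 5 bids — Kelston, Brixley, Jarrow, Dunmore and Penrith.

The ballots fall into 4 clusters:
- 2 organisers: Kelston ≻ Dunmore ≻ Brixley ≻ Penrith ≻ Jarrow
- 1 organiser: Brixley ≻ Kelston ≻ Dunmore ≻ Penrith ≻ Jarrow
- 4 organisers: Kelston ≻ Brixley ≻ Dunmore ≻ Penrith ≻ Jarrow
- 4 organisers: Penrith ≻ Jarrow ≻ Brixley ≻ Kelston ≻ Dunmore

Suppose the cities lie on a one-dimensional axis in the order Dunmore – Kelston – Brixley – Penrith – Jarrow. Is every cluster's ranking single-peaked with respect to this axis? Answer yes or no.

yes

Axis positions: Dunmore=1, Kelston=2, Brixley=3, Penrith=4, Jarrow=5.
Cluster 1 (peak Kelston at position 2): ranking walks positions 2-1-3-4-5, expanding outward from the peak — single-peaked.
Cluster 2 (peak Brixley at position 3): ranking walks positions 3-2-1-4-5, expanding outward from the peak — single-peaked.
Cluster 3 (peak Kelston at position 2): ranking walks positions 2-3-1-4-5, expanding outward from the peak — single-peaked.
Cluster 4 (peak Penrith at position 4): ranking walks positions 4-5-3-2-1, expanding outward from the peak — single-peaked.
Every ranking is single-peaked on this axis.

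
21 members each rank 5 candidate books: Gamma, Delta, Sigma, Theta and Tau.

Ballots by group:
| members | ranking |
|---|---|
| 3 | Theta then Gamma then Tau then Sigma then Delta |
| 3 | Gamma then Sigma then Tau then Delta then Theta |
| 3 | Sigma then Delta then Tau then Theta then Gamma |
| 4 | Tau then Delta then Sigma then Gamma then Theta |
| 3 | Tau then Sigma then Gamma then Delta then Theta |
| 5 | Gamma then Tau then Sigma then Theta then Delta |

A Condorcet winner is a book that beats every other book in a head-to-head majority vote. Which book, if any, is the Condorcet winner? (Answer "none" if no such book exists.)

Gamma

Pairwise majorities:
Gamma vs Delta: Gamma preferred on 3+3+3+5 = 14 ballots; Gamma wins 14–7.
Gamma vs Sigma: Gamma, 11–10.
Gamma vs Theta: Gamma, 15–6.
Gamma vs Tau: Gamma, 11–10.
Delta vs Sigma: Sigma wins 17–4.
Delta vs Theta: Delta wins 13–8.
Delta vs Tau: 3 for Delta, 18 for Tau — Tau by 18–3.
Sigma vs Theta: 3+3+4+3+5 = 18 for Sigma, 3 for Theta — Sigma by 18–3.
Sigma vs Tau: Tau, 15–6.
Theta vs Tau: 3 to 18, Tau.
Gamma defeats every rival head-to-head and is the Condorcet winner.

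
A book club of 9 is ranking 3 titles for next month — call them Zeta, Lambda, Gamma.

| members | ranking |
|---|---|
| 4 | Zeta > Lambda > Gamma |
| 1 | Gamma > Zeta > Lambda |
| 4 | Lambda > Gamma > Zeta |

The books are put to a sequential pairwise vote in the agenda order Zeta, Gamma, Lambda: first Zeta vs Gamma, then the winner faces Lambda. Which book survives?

Lambda

Round 1: Zeta vs Gamma — 4–5, Gamma advances.
Round 2: Gamma vs Lambda — 1–8, Lambda advances.
Lambda survives the agenda.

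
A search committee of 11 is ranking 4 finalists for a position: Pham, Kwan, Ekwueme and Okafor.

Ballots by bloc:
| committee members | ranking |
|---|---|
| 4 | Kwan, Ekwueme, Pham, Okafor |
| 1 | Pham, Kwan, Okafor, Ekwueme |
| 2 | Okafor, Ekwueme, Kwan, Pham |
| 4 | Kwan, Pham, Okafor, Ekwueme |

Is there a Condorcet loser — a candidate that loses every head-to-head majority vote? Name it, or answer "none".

none

Pairwise majorities:
Pham vs Kwan: Pham is ranked higher on 1 ballot, Kwan on 10. Kwan wins 10–1.
Pham vs Ekwueme: Ekwueme wins 6–5.
Pham vs Okafor: Pham wins 9–2.
Kwan vs Ekwueme: 4+1+4 = 9 for Kwan, 2 for Ekwueme — Kwan by 9–2.
Kwan vs Okafor: 4+1+4 = 9 for Kwan, 2 for Okafor — Kwan by 9–2.
Ekwueme vs Okafor: Okafor wins 7–4.
Each candidate has at least one pairwise win (Pham beats Okafor; Kwan beats Pham; Ekwueme beats Pham; Okafor beats Ekwueme) — no Condorcet loser.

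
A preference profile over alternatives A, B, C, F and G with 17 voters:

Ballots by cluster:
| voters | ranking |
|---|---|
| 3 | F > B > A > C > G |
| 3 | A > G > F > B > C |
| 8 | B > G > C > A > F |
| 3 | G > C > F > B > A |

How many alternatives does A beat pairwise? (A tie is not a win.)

1

A against each rival (17 voters):
A vs B: A is ranked higher on 3 ballots, B on 14. B wins 14–3.
A vs C: C, 11–6.
A vs F: A is ranked higher on 3+8 = 11 ballots, F on 6. A wins 11–6.
A vs G: G wins 11–6.
A beats F; loses to B, C, G — 1 pairwise win.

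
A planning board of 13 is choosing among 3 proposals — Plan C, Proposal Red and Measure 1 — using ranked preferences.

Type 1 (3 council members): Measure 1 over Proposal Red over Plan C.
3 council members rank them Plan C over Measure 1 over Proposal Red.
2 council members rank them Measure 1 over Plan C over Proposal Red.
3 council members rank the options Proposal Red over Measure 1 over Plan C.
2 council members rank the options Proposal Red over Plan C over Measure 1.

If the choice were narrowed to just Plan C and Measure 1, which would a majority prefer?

Measure 1

Ballots ranking Plan C above Measure 1: 3 + 2 = 5.
Ballots ranking Measure 1 above Plan C: 13 − 5 = 8.
Measure 1 wins the head-to-head 8–5.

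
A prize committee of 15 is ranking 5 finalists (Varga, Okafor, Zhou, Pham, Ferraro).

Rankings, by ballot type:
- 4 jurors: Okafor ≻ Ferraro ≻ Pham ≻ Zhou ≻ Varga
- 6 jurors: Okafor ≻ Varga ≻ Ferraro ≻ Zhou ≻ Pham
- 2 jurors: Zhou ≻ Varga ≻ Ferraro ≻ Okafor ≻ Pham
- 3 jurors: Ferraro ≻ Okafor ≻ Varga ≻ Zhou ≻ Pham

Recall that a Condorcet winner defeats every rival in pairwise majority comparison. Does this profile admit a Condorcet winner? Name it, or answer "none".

Pairwise majorities:
Varga vs Okafor: 2 to 13, Okafor.
Varga vs Zhou: Varga is ranked higher on 6+3 = 9 ballots, Zhou on 6. Varga wins 9–6.
Varga vs Pham: Varga preferred on 6+2+3 = 11 ballots; Varga wins 11–4.
Varga vs Ferraro: Varga is ranked higher on 6+2 = 8 ballots, Ferraro on 7. Varga wins 8–7.
Okafor vs Zhou: Okafor preferred on 4+6+3 = 13 ballots; Okafor wins 13–2.
Okafor vs Pham: Okafor is ranked higher on 4+6+2+3 = 15 ballots, Pham on 0. Okafor wins 15–0.
Okafor vs Ferraro: 4+6 = 10 for Okafor, 5 for Ferraro — Okafor by 10–5.
Zhou vs Pham: 6+2+3 = 11 for Zhou, 4 for Pham — Zhou by 11–4.
Zhou vs Ferraro: 2 to 13, Ferraro.
Pham vs Ferraro: Pham is ranked higher on 0 ballots, Ferraro on 15. Ferraro wins 15–0.
Okafor defeats every rival head-to-head and is the Condorcet winner.

Okafor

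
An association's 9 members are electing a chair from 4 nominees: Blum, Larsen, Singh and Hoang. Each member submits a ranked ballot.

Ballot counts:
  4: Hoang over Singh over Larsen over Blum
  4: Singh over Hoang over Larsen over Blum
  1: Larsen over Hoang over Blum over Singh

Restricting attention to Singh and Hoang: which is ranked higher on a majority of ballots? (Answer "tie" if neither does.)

Hoang

Ballots ranking Singh above Hoang: 4.
Ballots ranking Hoang above Singh: 9 − 4 = 5.
Hoang wins the head-to-head 5–4.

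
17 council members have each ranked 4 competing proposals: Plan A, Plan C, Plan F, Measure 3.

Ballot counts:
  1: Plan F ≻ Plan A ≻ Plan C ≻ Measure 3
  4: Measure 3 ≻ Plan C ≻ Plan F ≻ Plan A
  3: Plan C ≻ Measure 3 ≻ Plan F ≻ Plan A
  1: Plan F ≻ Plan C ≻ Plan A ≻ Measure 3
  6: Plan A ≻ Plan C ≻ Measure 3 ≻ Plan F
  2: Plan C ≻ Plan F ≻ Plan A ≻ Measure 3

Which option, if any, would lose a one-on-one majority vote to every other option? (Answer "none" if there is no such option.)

none

Pairwise majorities:
Plan A vs Plan C: Plan A preferred on 1+6 = 7 ballots; Plan C wins 10–7.
Plan A vs Plan F: Plan A is ranked higher on 6 ballots, Plan F on 11. Plan F wins 11–6.
Plan A vs Measure 3: 1+1+6+2 = 10 for Plan A, 7 for Measure 3 — Plan A by 10–7.
Plan C vs Plan F: Plan C wins 15–2.
Plan C vs Measure 3: Plan C is ranked higher on 1+3+1+6+2 = 13 ballots, Measure 3 on 4. Plan C wins 13–4.
Plan F vs Measure 3: Measure 3, 13–4.
Every option wins at least one matchup (Plan A beats Measure 3; Plan C beats Plan A; Plan F beats Plan A; Measure 3 beats Plan F), so there is no Condorcet loser.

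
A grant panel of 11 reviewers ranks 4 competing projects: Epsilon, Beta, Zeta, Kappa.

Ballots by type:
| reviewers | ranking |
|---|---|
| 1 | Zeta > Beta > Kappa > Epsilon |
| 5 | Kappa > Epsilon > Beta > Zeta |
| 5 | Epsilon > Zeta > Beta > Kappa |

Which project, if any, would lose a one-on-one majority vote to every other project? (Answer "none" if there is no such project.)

none

Pairwise majorities:
Epsilon vs Beta: 5+5 = 10 for Epsilon, 1 for Beta — Epsilon by 10–1.
Epsilon vs Zeta: Epsilon, 10–1.
Epsilon–Kappa: Kappa 6–5.
Beta vs Zeta: Zeta wins 6–5.
Beta vs Kappa: Beta is ranked higher on 1+5 = 6 ballots, Kappa on 5. Beta wins 6–5.
Zeta vs Kappa: Zeta preferred on 1+5 = 6 ballots; Zeta wins 6–5.
Every project wins at least one matchup (Epsilon beats Beta; Beta beats Kappa; Zeta beats Beta; Kappa beats Epsilon), so there is no Condorcet loser.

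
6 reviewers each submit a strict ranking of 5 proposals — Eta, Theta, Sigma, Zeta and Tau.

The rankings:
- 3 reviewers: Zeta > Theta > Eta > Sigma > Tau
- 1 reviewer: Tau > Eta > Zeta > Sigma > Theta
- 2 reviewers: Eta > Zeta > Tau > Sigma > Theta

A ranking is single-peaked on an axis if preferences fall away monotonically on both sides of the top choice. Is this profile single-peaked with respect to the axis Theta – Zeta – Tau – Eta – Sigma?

no

Axis positions: Theta=1, Zeta=2, Tau=3, Eta=4, Sigma=5.
Type 1: ranking walks positions 2-1-4-5-3; Eta is ranked above Tau even though Tau lies between Eta and the peak Zeta on the axis — preferences dip and rise again. Not single-peaked.
Type 2 (peak Tau at position 3): ranking walks positions 3-4-2-5-1, expanding outward from the peak — single-peaked.
Type 3: ranking walks positions 4-2-3-5-1; Zeta is ranked above Tau even though Tau lies between Zeta and the peak Eta on the axis — preferences dip and rise again. Not single-peaked.
Type 1 violates single-peakedness, so the profile is not single-peaked on this axis.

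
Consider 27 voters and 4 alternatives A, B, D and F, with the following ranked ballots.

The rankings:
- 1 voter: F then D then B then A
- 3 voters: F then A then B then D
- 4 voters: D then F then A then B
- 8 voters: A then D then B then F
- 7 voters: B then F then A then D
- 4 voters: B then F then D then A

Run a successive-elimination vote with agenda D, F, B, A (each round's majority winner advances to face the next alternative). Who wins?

A

Round 1: D vs F — 12–15, F advances.
Round 2: F vs B — 8–19, B advances.
Round 3: B vs A — 12–15, A advances.
The agenda winner is A.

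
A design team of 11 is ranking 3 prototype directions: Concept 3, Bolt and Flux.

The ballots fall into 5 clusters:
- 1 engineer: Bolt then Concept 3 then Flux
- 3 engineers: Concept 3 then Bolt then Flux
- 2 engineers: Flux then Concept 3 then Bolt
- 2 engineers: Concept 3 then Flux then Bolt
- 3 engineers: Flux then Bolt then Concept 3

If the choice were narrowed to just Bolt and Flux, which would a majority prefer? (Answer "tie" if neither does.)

Flux

Ballots ranking Bolt above Flux: 1 + 3 = 4.
Ballots ranking Flux above Bolt: 11 − 4 = 7.
Flux wins the head-to-head 7–4.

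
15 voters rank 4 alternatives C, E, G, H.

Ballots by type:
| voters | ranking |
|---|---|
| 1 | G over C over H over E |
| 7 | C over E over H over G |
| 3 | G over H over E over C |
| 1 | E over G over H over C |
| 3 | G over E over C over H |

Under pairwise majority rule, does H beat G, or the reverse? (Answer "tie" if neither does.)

G

Ballots ranking H above G: 7.
Ballots ranking G above H: 15 − 7 = 8.
G wins the head-to-head 8–7.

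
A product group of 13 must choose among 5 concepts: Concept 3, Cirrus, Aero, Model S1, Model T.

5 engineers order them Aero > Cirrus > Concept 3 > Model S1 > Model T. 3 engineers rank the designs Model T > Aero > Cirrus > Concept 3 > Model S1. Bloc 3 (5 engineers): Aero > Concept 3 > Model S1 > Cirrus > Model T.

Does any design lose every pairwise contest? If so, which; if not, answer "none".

Model T

Head-to-head results (13 engineers):
Concept 3 vs Cirrus: Cirrus, 8–5.
Concept 3 vs Aero: Aero, 13–0.
Concept 3 vs Model S1: Concept 3 is ranked higher on 5+3+5 = 13 ballots, Model S1 on 0. Concept 3 wins 13–0.
Concept 3 vs Model T: 5+5 = 10 for Concept 3, 3 for Model T — Concept 3 by 10–3.
Cirrus vs Aero: Aero wins 13–0.
Cirrus vs Model S1: Cirrus, 8–5.
Cirrus vs Model T: Cirrus wins 10–3.
Aero vs Model S1: Aero, 13–0.
Aero vs Model T: 10 to 3, Aero.
Model S1–Model T: Model S1 10–3.
Only Model T has no wins; Model T is the Condorcet loser.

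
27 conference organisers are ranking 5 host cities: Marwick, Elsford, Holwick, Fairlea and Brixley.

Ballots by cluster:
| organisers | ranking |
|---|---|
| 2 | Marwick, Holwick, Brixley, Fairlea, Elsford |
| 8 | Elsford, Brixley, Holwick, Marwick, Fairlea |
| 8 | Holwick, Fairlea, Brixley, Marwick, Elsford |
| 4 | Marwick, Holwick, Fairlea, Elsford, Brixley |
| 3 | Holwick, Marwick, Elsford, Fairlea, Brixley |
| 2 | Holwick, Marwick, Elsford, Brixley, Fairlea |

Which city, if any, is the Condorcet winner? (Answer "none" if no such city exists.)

Holwick

Head-to-head results (27 organisers):
Marwick vs Elsford: Marwick wins 19–8.
Marwick vs Holwick: Holwick wins 21–6.
Marwick vs Fairlea: Marwick wins 19–8.
Marwick vs Brixley: Brixley, 16–11.
Elsford vs Holwick: Holwick, 19–8.
Elsford vs Fairlea: Fairlea wins 14–13.
Elsford vs Brixley: Elsford, 17–10.
Holwick vs Fairlea: Holwick wins 27–0.
Holwick vs Brixley: Holwick wins 19–8.
Fairlea vs Brixley: Fairlea wins 15–12.
Holwick beats each of Marwick, Elsford, Fairlea, Brixley — Holwick is the Condorcet winner.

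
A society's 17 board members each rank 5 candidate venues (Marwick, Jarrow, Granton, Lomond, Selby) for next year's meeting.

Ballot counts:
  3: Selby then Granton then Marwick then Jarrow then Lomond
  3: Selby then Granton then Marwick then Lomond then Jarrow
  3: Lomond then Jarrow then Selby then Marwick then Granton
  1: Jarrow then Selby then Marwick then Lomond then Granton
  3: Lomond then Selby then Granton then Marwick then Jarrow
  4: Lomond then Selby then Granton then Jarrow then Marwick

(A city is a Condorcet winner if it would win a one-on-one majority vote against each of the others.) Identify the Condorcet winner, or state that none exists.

Lomond

Pairwise majorities:
Marwick vs Jarrow: Marwick, 9–8.
Marwick–Granton: Granton 13–4.
Marwick–Lomond: Lomond 10–7.
Marwick–Selby: Selby 17–0.
Jarrow vs Granton: Granton, 13–4.
Jarrow–Lomond: Lomond 13–4.
Jarrow–Selby: Selby 13–4.
Granton–Lomond: Lomond 11–6.
Granton vs Selby: Selby, 17–0.
Lomond–Selby: Lomond 10–7.
Lomond wins every pairwise contest, so Lomond is the Condorcet winner.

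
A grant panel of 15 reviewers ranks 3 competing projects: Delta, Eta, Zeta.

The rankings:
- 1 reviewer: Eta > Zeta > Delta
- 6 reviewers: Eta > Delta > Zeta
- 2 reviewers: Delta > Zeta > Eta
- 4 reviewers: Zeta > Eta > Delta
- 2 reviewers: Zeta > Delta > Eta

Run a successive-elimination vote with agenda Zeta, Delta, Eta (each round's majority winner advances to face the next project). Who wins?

Eta

Round 1: Zeta vs Delta — 7–8, Delta advances.
Round 2: Delta vs Eta — 4–11, Eta advances.
The agenda winner is Eta.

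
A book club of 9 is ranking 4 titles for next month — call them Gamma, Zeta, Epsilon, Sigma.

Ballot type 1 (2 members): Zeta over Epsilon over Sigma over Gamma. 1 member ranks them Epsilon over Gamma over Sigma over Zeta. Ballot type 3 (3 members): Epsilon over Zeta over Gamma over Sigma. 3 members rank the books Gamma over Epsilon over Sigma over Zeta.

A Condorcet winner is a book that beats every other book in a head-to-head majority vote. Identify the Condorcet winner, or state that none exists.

Epsilon

Check each pair by majority over 9 ballots:
Gamma vs Zeta: Gamma preferred on 1+3 = 4 ballots; Zeta wins 5–4.
Gamma vs Epsilon: Gamma preferred on 3 ballots; Epsilon wins 6–3.
Gamma vs Sigma: Gamma preferred on 1+3+3 = 7 ballots; Gamma wins 7–2.
Zeta vs Epsilon: 2 to 7, Epsilon.
Zeta vs Sigma: Zeta preferred on 2+3 = 5 ballots; Zeta wins 5–4.
Epsilon vs Sigma: Epsilon is ranked higher on 2+1+3+3 = 9 ballots, Sigma on 0. Epsilon wins 9–0.
Epsilon beats each of Gamma, Zeta, Sigma — Epsilon is the Condorcet winner.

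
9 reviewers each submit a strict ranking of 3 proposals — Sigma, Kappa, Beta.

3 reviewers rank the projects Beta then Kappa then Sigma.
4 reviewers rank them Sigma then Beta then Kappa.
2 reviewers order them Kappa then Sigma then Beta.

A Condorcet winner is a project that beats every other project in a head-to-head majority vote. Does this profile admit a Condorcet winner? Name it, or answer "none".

Head-to-head results (9 reviewers):
Sigma–Kappa: Kappa 5–4.
Sigma vs Beta: Sigma wins 6–3.
Kappa vs Beta: Beta, 7–2.
No project is unbeaten: Sigma loses to Kappa; Kappa loses to Beta; Beta loses to Sigma. In particular Sigma > Beta > Kappa > Sigma is a majority cycle — no Condorcet winner exists.

none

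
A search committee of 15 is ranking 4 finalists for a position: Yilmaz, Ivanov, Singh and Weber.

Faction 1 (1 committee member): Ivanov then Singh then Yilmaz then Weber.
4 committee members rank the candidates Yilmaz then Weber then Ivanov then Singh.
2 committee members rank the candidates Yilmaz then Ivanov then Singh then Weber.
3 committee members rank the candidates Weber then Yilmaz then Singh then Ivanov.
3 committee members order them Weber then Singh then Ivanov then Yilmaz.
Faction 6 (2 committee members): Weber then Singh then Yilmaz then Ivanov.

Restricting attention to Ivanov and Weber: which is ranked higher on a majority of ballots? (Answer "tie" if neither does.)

Ballots ranking Ivanov above Weber: 1 + 2 = 3.
Ballots ranking Weber above Ivanov: 15 − 3 = 12.
Weber wins the head-to-head 12–3.

Weber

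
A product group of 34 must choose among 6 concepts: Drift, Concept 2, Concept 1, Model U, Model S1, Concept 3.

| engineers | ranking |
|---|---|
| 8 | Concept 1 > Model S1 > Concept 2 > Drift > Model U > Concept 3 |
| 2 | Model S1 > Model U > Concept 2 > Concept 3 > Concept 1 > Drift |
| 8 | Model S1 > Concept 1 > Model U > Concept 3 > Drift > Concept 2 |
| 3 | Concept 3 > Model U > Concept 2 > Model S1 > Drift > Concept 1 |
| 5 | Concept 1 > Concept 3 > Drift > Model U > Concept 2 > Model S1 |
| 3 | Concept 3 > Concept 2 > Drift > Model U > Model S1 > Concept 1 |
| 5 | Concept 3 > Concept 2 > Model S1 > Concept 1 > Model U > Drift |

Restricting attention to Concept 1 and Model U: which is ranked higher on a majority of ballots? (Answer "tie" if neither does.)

Ballots ranking Concept 1 above Model U: 8 + 8 + 5 + 5 = 26.
Ballots ranking Model U above Concept 1: 34 − 26 = 8.
Concept 1 wins the head-to-head 26–8.

Concept 1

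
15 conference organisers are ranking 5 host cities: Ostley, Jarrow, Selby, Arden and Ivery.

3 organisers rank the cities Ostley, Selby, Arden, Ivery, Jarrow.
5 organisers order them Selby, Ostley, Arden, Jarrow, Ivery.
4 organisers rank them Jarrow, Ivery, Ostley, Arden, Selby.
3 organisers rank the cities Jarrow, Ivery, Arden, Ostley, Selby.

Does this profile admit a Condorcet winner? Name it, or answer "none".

Head-to-head results (15 organisers):
Ostley vs Jarrow: Ostley preferred on 3+5 = 8 ballots; Ostley wins 8–7.
Ostley vs Selby: 3+4+3 = 10 for Ostley, 5 for Selby — Ostley by 10–5.
Ostley vs Arden: 3+5+4 = 12 for Ostley, 3 for Arden — Ostley by 12–3.
Ostley vs Ivery: 3+5 = 8 for Ostley, 7 for Ivery — Ostley by 8–7.
Jarrow vs Selby: Jarrow preferred on 4+3 = 7 ballots; Selby wins 8–7.
Jarrow vs Arden: 4+3 = 7 for Jarrow, 8 for Arden — Arden by 8–7.
Jarrow vs Ivery: 12 to 3, Jarrow.
Selby vs Arden: Selby preferred on 3+5 = 8 ballots; Selby wins 8–7.
Selby vs Ivery: Selby preferred on 3+5 = 8 ballots; Selby wins 8–7.
Arden vs Ivery: 8 to 7, Arden.
Only Ostley has no losses; Ostley is the Condorcet winner.

Ostley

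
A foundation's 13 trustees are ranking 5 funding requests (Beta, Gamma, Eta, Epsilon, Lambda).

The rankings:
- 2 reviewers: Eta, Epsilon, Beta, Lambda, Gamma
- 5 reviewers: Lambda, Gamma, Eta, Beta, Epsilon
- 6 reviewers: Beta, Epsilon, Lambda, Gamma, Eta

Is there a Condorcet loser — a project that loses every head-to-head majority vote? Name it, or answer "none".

none

Pairwise majorities:
Beta vs Gamma: 8 to 5, Beta.
Beta vs Eta: Beta is ranked higher on 6 ballots, Eta on 7. Eta wins 7–6.
Beta vs Epsilon: Beta is ranked higher on 5+6 = 11 ballots, Epsilon on 2. Beta wins 11–2.
Beta vs Lambda: 8 to 5, Beta.
Gamma–Eta: Gamma 11–2.
Gamma vs Epsilon: Gamma preferred on 5 ballots; Epsilon wins 8–5.
Gamma vs Lambda: 0 for Gamma, 13 for Lambda — Lambda by 13–0.
Eta vs Epsilon: Eta preferred on 2+5 = 7 ballots; Eta wins 7–6.
Eta vs Lambda: Eta is ranked higher on 2 ballots, Lambda on 11. Lambda wins 11–2.
Epsilon vs Lambda: Epsilon is ranked higher on 2+6 = 8 ballots, Lambda on 5. Epsilon wins 8–5.
No project is winless: Beta beats Gamma; Gamma beats Eta; Eta beats Beta; Epsilon beats Gamma; Lambda beats Gamma. There is no Condorcet loser.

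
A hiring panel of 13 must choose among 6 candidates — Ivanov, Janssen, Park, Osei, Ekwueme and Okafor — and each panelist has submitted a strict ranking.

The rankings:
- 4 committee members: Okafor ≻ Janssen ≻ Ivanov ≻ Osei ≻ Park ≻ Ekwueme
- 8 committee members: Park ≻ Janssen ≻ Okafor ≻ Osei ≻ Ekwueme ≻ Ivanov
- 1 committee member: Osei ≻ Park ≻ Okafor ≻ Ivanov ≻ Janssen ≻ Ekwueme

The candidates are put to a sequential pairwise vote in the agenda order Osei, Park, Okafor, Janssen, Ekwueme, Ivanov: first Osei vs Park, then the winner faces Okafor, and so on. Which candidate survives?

Round 1: Osei vs Park — 5–8, Park advances.
Round 2: Park vs Okafor — 9–4, Park advances.
Round 3: Park vs Janssen — 9–4, Park advances.
Round 4: Park vs Ekwueme — 13–0, Park advances.
Round 5: Park vs Ivanov — 9–4, Park advances.
Park survives the agenda.

Park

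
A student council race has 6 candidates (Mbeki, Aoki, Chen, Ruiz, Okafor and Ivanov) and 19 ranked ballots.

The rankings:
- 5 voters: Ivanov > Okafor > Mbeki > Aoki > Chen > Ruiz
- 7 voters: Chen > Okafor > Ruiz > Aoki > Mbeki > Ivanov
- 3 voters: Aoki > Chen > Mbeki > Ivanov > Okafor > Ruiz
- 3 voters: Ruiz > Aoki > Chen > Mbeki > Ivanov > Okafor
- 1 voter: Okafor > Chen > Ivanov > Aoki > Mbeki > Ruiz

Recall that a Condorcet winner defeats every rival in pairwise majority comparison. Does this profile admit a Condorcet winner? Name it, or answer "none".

none

Head-to-head results (19 voters):
Mbeki vs Aoki: 5 to 14, Aoki.
Mbeki vs Chen: 5 for Mbeki, 14 for Chen — Chen by 14–5.
Mbeki vs Ruiz: Mbeki is ranked higher on 5+3+1 = 9 ballots, Ruiz on 10. Ruiz wins 10–9.
Mbeki vs Okafor: 6 to 13, Okafor.
Mbeki vs Ivanov: Mbeki is ranked higher on 7+3+3 = 13 ballots, Ivanov on 6. Mbeki wins 13–6.
Aoki vs Chen: Aoki preferred on 5+3+3 = 11 ballots; Aoki wins 11–8.
Aoki vs Ruiz: 9 to 10, Ruiz.
Aoki vs Okafor: 6 to 13, Okafor.
Aoki vs Ivanov: Aoki preferred on 7+3+3 = 13 ballots; Aoki wins 13–6.
Chen vs Ruiz: 16 to 3, Chen.
Chen vs Okafor: Chen is ranked higher on 7+3+3 = 13 ballots, Okafor on 6. Chen wins 13–6.
Chen vs Ivanov: Chen preferred on 7+3+3+1 = 14 ballots; Chen wins 14–5.
Ruiz vs Okafor: 3 to 16, Okafor.
Ruiz vs Ivanov: 10 to 9, Ruiz.
Okafor vs Ivanov: Okafor preferred on 7+1 = 8 ballots; Ivanov wins 11–8.
Every candidate loses at least once (Mbeki loses to Aoki; Aoki loses to Ruiz; Chen loses to Aoki; Ruiz loses to Chen; Okafor loses to Chen; Ivanov loses to Mbeki). The majority relation contains the cycle Mbeki > Ivanov > Okafor > Mbeki, so there is no Condorcet winner.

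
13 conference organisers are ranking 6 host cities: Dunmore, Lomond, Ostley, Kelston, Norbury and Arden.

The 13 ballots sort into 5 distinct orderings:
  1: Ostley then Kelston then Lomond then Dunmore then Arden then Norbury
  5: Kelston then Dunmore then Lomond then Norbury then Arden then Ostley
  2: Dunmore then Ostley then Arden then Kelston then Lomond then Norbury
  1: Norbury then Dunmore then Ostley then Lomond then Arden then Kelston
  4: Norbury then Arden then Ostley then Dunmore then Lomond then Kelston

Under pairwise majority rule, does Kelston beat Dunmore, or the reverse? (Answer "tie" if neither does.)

Dunmore

Ballots ranking Kelston above Dunmore: 1 + 5 = 6.
Ballots ranking Dunmore above Kelston: 13 − 6 = 7.
Dunmore wins the head-to-head 7–6.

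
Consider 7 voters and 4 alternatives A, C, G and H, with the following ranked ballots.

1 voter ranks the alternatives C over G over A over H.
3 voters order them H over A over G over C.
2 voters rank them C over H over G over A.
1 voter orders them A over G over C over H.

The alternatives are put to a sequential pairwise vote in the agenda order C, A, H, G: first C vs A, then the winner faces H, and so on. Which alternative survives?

Round 1: C vs A — 3–4, A advances.
Round 2: A vs H — 2–5, H advances.
Round 3: H vs G — 5–2, H advances.
The agenda winner is H.

H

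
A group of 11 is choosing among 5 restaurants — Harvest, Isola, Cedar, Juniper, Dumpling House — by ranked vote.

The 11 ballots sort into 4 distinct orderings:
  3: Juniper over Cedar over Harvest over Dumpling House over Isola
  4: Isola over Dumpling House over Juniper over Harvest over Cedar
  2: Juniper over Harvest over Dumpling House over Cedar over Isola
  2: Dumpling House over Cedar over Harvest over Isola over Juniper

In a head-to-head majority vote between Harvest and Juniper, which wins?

Ballots ranking Harvest above Juniper: 2.
Ballots ranking Juniper above Harvest: 11 − 2 = 9.
Juniper wins the head-to-head 9–2.

Juniper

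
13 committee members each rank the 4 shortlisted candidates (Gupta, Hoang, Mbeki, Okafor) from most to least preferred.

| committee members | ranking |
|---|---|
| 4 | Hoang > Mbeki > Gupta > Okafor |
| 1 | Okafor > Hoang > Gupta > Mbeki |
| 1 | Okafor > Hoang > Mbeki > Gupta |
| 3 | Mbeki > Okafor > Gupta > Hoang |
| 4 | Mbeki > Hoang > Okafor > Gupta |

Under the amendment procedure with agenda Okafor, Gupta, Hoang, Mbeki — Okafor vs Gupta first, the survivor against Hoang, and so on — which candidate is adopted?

Round 1: Okafor vs Gupta — 9–4, Okafor advances.
Round 2: Okafor vs Hoang — 5–8, Hoang advances.
Round 3: Hoang vs Mbeki — 6–7, Mbeki advances.
Mbeki survives the agenda.

Mbeki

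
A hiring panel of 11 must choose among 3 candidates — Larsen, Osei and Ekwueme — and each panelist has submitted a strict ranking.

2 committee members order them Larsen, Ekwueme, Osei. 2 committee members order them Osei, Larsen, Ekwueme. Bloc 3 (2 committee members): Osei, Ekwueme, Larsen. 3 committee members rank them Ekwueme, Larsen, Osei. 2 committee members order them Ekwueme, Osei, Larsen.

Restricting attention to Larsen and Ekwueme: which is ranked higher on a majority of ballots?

Ballots ranking Larsen above Ekwueme: 2 + 2 = 4.
Ballots ranking Ekwueme above Larsen: 11 − 4 = 7.
Ekwueme wins the head-to-head 7–4.

Ekwueme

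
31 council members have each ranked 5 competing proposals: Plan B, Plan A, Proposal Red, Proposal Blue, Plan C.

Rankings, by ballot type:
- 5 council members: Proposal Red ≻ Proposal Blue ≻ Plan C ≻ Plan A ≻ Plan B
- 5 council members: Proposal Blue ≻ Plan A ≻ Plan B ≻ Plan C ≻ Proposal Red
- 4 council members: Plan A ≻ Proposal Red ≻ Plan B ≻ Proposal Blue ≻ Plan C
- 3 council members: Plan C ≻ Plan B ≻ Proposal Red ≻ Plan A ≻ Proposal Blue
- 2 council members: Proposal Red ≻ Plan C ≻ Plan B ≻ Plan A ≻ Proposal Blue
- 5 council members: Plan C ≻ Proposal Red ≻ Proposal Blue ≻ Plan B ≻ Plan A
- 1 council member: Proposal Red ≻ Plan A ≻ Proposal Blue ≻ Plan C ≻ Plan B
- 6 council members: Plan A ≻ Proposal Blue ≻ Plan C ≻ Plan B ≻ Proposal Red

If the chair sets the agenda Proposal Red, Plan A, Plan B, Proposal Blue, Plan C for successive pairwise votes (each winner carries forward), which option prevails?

Plan C

Round 1: Proposal Red vs Plan A — 16–15, Proposal Red advances.
Round 2: Proposal Red vs Plan B — 17–14, Proposal Red advances.
Round 3: Proposal Red vs Proposal Blue — 20–11, Proposal Red advances.
Round 4: Proposal Red vs Plan C — 12–19, Plan C advances.
The agenda winner is Plan C.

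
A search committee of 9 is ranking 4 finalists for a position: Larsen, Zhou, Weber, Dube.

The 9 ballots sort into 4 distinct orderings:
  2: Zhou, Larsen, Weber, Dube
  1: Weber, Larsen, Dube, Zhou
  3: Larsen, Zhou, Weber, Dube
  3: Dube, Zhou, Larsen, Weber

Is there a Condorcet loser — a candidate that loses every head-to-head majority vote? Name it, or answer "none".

Dube

Head-to-head results (9 committee members):
Larsen vs Zhou: Larsen preferred on 1+3 = 4 ballots; Zhou wins 5–4.
Larsen–Weber: Larsen 8–1.
Larsen vs Dube: 2+1+3 = 6 for Larsen, 3 for Dube — Larsen by 6–3.
Zhou vs Weber: 2+3+3 = 8 for Zhou, 1 for Weber — Zhou by 8–1.
Zhou vs Dube: Zhou wins 5–4.
Weber–Dube: Weber 6–3.
Dube is beaten in every head-to-head and is the Condorcet loser.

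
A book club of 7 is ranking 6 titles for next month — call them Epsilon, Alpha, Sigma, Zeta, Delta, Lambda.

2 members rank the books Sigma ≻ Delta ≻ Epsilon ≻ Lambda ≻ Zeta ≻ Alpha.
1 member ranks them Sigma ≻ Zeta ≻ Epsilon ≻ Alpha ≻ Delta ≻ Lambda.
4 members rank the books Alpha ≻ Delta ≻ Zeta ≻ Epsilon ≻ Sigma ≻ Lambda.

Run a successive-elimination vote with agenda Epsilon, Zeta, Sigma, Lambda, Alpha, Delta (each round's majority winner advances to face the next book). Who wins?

Round 1: Epsilon vs Zeta — 2–5, Zeta advances.
Round 2: Zeta vs Sigma — 4–3, Zeta advances.
Round 3: Zeta vs Lambda — 5–2, Zeta advances.
Round 4: Zeta vs Alpha — 3–4, Alpha advances.
Round 5: Alpha vs Delta — 5–2, Alpha advances.
Alpha survives the agenda.

Alpha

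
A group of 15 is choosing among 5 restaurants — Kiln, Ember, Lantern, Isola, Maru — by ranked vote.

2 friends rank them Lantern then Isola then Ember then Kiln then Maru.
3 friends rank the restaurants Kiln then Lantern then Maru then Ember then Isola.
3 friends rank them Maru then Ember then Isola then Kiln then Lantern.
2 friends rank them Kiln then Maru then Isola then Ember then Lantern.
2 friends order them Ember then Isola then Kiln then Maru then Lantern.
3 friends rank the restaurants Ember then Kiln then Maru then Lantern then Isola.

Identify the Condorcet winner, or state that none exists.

none

Pairwise majorities:
Kiln vs Ember: Ember, 10–5.
Kiln vs Lantern: Kiln, 13–2.
Kiln vs Isola: Kiln, 8–7.
Kiln vs Maru: Kiln wins 12–3.
Ember vs Lantern: Ember wins 10–5.
Ember vs Isola: Ember wins 11–4.
Ember vs Maru: Maru, 8–7.
Lantern–Isola: Lantern 8–7.
Lantern vs Maru: Maru, 10–5.
Isola vs Maru: Maru wins 11–4.
Each restaurant drops at least one matchup (Kiln loses to Ember; Ember loses to Maru; Lantern loses to Kiln; Isola loses to Kiln; Maru loses to Kiln); the cycle Kiln beats Maru beats Ember beats Kiln rules out a Condorcet winner.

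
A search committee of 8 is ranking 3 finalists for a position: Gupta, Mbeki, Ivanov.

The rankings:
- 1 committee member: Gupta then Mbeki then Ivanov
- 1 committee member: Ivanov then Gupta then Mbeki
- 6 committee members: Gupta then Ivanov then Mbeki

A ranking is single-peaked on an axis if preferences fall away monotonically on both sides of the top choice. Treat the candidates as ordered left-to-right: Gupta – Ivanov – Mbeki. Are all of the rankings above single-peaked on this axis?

Axis positions: Gupta=1, Ivanov=2, Mbeki=3.
Group 1: ranking walks positions 1-3-2; Mbeki is ranked above Ivanov even though Ivanov lies between Mbeki and the peak Gupta on the axis — preferences dip and rise again. Not single-peaked.
Group 2 (peak Ivanov at position 2): ranking walks positions 2-1-3, expanding outward from the peak — single-peaked.
Group 3 (peak Gupta at position 1): ranking walks positions 1-2-3, expanding outward from the peak — single-peaked.
Group 1 violates single-peakedness, so the profile is not single-peaked on this axis.

no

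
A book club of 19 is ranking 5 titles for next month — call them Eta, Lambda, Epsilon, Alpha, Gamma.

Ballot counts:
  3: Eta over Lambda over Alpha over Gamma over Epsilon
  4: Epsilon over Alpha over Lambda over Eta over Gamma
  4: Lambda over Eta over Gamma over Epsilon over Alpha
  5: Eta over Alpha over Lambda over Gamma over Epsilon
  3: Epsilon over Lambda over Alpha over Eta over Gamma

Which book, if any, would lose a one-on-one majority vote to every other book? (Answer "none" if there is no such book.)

none

Head-to-head results (19 members):
Eta vs Lambda: 8 to 11, Lambda.
Eta–Epsilon: Eta 12–7.
Eta vs Alpha: Eta is ranked higher on 3+4+5 = 12 ballots, Alpha on 7. Eta wins 12–7.
Eta vs Gamma: Eta is ranked higher on 3+4+4+5+3 = 19 ballots, Gamma on 0. Eta wins 19–0.
Lambda–Epsilon: Lambda 12–7.
Lambda vs Alpha: Lambda wins 10–9.
Lambda vs Gamma: Lambda, 19–0.
Epsilon vs Alpha: 4+4+3 = 11 for Epsilon, 8 for Alpha — Epsilon by 11–8.
Epsilon–Gamma: Gamma 12–7.
Alpha vs Gamma: 15 to 4, Alpha.
Each book has at least one pairwise win (Eta beats Epsilon; Lambda beats Eta; Epsilon beats Alpha; Alpha beats Gamma; Gamma beats Epsilon) — no Condorcet loser.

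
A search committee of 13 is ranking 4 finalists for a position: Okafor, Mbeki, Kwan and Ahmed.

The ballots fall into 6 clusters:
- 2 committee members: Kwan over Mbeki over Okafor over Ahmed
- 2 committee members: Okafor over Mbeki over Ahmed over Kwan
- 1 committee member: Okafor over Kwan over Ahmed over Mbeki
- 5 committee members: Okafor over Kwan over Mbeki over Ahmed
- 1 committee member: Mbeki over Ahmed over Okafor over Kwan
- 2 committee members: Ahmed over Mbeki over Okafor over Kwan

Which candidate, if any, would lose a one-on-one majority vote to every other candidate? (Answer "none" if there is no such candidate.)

Ahmed

Head-to-head results (13 committee members):
Okafor vs Mbeki: 8 to 5, Okafor.
Okafor vs Kwan: Okafor wins 11–2.
Okafor vs Ahmed: 10 to 3, Okafor.
Mbeki vs Kwan: Mbeki preferred on 2+1+2 = 5 ballots; Kwan wins 8–5.
Mbeki vs Ahmed: 10 to 3, Mbeki.
Kwan vs Ahmed: Kwan preferred on 2+1+5 = 8 ballots; Kwan wins 8–5.
Only Ahmed has no wins; Ahmed is the Condorcet loser.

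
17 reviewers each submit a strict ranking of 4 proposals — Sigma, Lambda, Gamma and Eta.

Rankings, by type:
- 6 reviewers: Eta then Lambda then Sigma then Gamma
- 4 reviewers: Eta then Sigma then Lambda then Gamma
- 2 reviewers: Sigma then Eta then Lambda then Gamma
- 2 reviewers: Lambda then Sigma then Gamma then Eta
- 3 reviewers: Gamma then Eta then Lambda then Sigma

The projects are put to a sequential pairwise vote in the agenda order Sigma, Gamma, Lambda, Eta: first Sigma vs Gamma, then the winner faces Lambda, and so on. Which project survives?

Round 1: Sigma vs Gamma — 14–3, Sigma advances.
Round 2: Sigma vs Lambda — 6–11, Lambda advances.
Round 3: Lambda vs Eta — 2–15, Eta advances.
The agenda winner is Eta.

Eta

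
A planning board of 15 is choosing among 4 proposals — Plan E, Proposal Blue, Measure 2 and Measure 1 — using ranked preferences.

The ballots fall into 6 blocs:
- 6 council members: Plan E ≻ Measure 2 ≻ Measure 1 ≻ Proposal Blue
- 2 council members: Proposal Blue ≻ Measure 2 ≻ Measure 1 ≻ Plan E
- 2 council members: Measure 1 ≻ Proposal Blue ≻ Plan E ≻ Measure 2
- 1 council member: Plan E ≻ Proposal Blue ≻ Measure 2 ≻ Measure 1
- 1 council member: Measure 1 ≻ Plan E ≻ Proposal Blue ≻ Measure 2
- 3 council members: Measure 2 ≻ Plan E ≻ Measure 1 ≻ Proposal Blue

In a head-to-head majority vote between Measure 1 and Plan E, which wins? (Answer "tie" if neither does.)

Ballots ranking Measure 1 above Plan E: 2 + 2 + 1 = 5.
Ballots ranking Plan E above Measure 1: 15 − 5 = 10.
Plan E wins the head-to-head 10–5.

Plan E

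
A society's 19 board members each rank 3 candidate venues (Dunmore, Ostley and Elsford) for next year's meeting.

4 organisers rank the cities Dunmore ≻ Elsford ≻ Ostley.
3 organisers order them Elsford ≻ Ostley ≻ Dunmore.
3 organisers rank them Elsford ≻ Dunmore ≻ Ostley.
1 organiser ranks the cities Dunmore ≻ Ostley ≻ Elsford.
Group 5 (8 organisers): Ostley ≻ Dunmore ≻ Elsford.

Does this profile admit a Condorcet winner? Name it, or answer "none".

Head-to-head results (19 organisers):
Dunmore vs Ostley: Dunmore is ranked higher on 4+3+1 = 8 ballots, Ostley on 11. Ostley wins 11–8.
Dunmore vs Elsford: Dunmore is ranked higher on 4+1+8 = 13 ballots, Elsford on 6. Dunmore wins 13–6.
Ostley vs Elsford: Ostley is ranked higher on 1+8 = 9 ballots, Elsford on 10. Elsford wins 10–9.
Each city drops at least one matchup (Dunmore loses to Ostley; Ostley loses to Elsford; Elsford loses to Dunmore); the cycle Dunmore beats Elsford beats Ostley beats Dunmore rules out a Condorcet winner.

none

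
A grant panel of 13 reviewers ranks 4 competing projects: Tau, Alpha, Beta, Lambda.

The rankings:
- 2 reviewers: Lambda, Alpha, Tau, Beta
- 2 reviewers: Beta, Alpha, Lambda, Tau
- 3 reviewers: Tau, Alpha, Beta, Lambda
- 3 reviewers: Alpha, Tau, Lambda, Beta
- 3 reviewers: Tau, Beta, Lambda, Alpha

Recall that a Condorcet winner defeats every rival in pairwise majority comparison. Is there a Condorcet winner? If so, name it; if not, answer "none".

Pairwise majorities:
Tau vs Alpha: Tau preferred on 3+3 = 6 ballots; Alpha wins 7–6.
Tau vs Beta: 11 to 2, Tau.
Tau vs Lambda: 9 to 4, Tau.
Alpha vs Beta: 8 to 5, Alpha.
Alpha vs Lambda: 2+3+3 = 8 for Alpha, 5 for Lambda — Alpha by 8–5.
Beta vs Lambda: Beta is ranked higher on 2+3+3 = 8 ballots, Lambda on 5. Beta wins 8–5.
Alpha beats each of Tau, Beta, Lambda — Alpha is the Condorcet winner.

Alpha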